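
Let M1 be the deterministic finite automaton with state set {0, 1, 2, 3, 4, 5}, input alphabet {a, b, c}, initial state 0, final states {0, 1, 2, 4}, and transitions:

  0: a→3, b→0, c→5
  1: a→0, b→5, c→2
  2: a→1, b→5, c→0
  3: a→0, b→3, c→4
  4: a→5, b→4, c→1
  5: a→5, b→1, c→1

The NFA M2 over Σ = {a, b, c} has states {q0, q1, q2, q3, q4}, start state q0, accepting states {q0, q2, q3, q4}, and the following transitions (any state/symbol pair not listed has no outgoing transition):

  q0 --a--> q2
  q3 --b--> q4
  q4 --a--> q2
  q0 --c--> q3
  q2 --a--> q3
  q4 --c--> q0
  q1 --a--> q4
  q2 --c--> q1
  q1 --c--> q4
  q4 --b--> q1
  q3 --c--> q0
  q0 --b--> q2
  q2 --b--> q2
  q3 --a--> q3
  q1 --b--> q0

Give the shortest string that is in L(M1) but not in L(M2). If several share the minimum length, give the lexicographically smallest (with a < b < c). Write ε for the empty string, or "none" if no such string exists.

ac

The string ac is accepted by M1 but not by M2.
No shorter string lies in the difference, and ac is the lexicographically first length-2 string in L(M1) \ L(M2).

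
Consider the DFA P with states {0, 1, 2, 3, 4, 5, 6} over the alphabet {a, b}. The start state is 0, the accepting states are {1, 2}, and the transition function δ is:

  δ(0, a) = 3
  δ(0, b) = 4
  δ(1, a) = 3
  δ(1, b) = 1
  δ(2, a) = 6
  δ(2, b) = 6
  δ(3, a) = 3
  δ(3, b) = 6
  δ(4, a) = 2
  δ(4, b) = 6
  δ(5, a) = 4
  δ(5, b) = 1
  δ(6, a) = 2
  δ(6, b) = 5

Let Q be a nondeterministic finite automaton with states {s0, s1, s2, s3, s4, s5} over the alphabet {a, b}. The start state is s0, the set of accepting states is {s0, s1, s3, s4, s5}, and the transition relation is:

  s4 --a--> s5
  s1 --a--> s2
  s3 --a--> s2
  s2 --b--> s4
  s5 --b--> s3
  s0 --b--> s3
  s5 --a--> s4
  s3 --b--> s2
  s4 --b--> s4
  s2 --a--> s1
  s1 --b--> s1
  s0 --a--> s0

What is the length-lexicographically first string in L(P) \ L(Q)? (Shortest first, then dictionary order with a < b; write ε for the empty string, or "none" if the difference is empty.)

The string ba is accepted by P but not by Q.
No shorter string lies in the difference, and ba is the lexicographically first length-2 string in L(P) \ L(Q).

ba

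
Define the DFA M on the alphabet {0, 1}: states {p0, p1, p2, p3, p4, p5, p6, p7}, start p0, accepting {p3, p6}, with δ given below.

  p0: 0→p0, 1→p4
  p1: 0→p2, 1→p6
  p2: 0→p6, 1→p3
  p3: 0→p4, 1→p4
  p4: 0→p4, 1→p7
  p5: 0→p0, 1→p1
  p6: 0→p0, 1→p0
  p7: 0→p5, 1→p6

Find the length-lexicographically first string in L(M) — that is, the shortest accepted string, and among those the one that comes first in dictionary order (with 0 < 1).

111

A breadth-first search from p0 reaches an accepting state first via the path p0 → p4 → p7 → p6 on input 111.
No string of length < 3 is accepted (BFS exhausts all shorter strings without reaching an accepting state), and 111 is the lexicographically least accepting string of length 3.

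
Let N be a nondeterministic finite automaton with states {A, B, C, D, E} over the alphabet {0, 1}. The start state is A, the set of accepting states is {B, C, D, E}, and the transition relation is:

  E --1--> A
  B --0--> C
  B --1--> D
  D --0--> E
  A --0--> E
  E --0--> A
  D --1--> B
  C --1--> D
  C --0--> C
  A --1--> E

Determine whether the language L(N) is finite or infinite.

State A is reachable from the start and can reach an accepting state, and it lies on the cycle A → E → A.
Traversing that cycle any number of times yields accepted strings of unbounded length, so the language is infinite.

infinite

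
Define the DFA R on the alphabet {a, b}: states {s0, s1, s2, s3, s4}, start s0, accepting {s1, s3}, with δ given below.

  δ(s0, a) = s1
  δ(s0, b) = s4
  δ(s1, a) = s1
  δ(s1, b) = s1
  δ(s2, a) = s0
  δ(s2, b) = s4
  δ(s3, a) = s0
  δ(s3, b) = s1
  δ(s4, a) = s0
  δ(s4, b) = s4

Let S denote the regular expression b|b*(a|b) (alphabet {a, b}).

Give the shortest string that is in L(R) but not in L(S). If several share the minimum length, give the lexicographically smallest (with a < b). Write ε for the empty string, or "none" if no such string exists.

aa

The string aa is accepted by R but not by S.
No shorter string lies in the difference, and aa is the lexicographically first length-2 string in L(R) \ L(S).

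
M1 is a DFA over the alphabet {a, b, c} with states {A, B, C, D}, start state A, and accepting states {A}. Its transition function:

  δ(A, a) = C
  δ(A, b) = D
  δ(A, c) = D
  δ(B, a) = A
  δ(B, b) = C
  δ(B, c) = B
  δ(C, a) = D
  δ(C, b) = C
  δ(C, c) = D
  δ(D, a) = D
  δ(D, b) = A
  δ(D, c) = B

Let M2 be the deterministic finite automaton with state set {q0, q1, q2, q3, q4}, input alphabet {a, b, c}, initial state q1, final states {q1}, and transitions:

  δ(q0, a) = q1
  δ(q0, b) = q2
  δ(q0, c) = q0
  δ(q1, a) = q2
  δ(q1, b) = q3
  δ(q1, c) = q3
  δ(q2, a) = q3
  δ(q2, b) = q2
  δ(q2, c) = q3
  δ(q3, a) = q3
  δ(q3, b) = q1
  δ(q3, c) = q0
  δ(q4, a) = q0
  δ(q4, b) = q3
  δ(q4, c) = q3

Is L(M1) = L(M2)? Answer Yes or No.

Exploring the product automaton M1 × M2 from the start pair (A, q1), following both machines on each input symbol, reaches 4 state pairs: (A, q1), (C, q2), (D, q3), (B, q0).
M1 accepts in {A} and M2 accepts in {q1}. In every reachable pair the two components are either both accepting — (A, q1) — or both non-accepting, so no string is accepted by exactly one of the machines: L(M1) \ L(M2) and L(M2) \ L(M1) are both empty.
Hence every string is accepted by M1 iff it is accepted by M2, and the two languages coincide.

Yes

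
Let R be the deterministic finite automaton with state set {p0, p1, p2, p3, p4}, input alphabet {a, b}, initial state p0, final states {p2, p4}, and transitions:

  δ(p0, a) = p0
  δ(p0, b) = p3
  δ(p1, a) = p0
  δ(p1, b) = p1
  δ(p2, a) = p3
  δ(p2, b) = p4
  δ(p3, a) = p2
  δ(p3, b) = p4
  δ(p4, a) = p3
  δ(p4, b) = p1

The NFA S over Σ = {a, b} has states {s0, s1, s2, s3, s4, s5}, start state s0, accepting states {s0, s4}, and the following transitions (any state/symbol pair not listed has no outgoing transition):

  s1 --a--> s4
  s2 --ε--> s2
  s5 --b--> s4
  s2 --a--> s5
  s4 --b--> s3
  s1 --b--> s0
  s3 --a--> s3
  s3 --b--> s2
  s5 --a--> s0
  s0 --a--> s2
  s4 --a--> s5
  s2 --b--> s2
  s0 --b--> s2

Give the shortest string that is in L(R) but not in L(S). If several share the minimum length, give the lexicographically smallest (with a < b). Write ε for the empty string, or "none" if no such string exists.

The string ba is accepted by R but not by S.
No shorter string lies in the difference, and ba is the lexicographically first length-2 string in L(R) \ L(S).

ba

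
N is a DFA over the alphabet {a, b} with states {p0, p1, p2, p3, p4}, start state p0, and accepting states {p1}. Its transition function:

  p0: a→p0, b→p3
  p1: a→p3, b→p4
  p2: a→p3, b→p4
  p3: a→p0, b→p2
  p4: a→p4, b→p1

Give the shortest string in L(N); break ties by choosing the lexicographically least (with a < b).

bbbb

A breadth-first search from p0 reaches an accepting state first via the path p0 → p3 → p2 → p4 → p1 on input bbbb.
No string of length < 4 is accepted (BFS exhausts all shorter strings without reaching an accepting state), and bbbb is the lexicographically least accepting string of length 4.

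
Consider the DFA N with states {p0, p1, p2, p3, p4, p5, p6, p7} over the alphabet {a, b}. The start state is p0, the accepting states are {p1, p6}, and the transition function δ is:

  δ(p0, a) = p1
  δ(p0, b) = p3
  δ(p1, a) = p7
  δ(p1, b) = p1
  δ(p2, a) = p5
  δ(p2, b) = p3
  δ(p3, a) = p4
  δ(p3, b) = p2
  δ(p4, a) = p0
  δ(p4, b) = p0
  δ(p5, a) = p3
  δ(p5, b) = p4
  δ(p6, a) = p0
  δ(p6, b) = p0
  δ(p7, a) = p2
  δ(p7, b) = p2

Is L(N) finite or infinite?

infinite

State p1 is reachable from the start and can reach an accepting state, and it lies on the cycle p1 → p1.
Traversing that cycle any number of times yields accepted strings of unbounded length, so the language is infinite.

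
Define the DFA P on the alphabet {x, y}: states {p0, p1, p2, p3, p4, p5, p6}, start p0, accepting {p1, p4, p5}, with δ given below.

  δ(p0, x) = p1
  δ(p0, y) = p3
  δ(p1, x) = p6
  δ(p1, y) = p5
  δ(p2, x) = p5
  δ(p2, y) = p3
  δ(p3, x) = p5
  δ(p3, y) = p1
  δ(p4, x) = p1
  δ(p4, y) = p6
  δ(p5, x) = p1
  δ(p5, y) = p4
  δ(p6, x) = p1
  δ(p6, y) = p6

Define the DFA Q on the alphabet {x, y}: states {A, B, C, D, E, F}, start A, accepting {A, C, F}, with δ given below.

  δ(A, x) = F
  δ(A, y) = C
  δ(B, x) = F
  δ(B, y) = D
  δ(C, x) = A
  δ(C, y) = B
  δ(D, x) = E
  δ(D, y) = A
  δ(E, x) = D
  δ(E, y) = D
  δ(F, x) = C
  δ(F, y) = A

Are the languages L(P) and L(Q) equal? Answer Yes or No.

No

The string yy is accepted by P but rejected by Q.
So L(P) ≠ L(Q).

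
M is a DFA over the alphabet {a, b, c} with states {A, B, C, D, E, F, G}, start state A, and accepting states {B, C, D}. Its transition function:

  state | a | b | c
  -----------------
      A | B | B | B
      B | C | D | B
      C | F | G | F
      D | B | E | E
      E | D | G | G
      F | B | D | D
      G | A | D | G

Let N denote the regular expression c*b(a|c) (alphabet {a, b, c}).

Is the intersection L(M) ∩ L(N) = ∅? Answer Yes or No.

The string ba is accepted by both M and N.
Hence L(M) ∩ L(N) ≠ ∅.

No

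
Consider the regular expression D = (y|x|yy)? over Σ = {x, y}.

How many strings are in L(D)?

4

The expression has no Kleene star, so L(D) is finite. Expanding the alternatives gives {ε, x, y, yy}.
That is 1 of length 0, 2 of length 1, 1 of length 2: 4 strings in all.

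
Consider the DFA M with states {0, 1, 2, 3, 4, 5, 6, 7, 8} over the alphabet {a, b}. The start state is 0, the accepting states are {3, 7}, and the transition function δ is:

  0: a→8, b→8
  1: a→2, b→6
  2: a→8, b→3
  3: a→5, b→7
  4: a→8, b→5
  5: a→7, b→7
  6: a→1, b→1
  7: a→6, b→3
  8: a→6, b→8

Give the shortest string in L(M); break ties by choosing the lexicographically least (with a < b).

aaaab

A breadth-first search from 0 reaches an accepting state first via the path 0 → 8 → 6 → 1 → 2 → 3 on input aaaab.
No string of length < 5 is accepted (BFS exhausts all shorter strings without reaching an accepting state), and aaaab is the lexicographically least accepting string of length 5.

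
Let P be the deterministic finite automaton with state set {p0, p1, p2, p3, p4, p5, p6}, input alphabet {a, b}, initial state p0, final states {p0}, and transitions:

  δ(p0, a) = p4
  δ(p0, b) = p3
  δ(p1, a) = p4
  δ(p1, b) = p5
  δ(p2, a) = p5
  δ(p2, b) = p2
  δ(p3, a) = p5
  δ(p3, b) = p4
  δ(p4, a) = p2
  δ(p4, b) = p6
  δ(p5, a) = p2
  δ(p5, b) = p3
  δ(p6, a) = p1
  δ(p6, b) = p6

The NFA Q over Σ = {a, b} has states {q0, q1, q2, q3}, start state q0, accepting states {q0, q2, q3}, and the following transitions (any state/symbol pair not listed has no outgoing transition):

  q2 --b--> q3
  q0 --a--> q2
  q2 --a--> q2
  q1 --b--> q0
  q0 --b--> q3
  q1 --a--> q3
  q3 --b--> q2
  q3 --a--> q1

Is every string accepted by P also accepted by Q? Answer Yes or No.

Exploring the product automaton P × Q from the start pair (p0, q0), following both machines on each input symbol, reaches 18 state pairs: (p0, q0), (p4, q2), (p3, q3), (p2, q2), (p6, q3), (p5, q1), (p5, q2), (p2, q3), (p1, q1), (p6, q2), (p3, q0), (p4, q3), (p5, q0), (p1, q2), (p2, q1), (p5, q3), (p2, q0), (p3, q2).
P accepts in {p0} and Q accepts in {q0, q2, q3}. The reachable pairs whose P-component is accepting are (p0, q0); in each of them the Q-component is accepting too, so the product for L(P) \ L(Q) (P-component accepting, Q-component rejecting) has no reachable accepting pair and the difference is empty.
Hence every string in L(P) is also in L(Q).

Yes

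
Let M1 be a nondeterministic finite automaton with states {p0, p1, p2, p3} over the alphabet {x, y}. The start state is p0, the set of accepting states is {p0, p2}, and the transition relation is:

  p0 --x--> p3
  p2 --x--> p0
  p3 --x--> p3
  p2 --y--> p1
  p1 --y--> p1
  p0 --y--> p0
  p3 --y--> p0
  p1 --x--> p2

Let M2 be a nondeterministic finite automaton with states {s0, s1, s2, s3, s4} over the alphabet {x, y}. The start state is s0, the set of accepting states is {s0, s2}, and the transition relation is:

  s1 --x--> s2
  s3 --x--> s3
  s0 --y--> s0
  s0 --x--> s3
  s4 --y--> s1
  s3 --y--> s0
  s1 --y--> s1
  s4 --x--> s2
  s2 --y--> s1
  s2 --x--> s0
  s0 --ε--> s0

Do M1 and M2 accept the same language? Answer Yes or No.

Yes

Exploring the product automaton M1 × M2 from the start pair (p0, s0), following both machines on each input symbol, reaches 2 state pairs: (p0, s0), (p3, s3).
M1 accepts in {p0, p2} and M2 accepts in {s0, s2}. In every reachable pair the two components are either both accepting — (p0, s0) — or both non-accepting, so no string is accepted by exactly one of the machines: L(M1) \ L(M2) and L(M2) \ L(M1) are both empty.
Hence every string is accepted by M1 iff it is accepted by M2, and the two languages coincide.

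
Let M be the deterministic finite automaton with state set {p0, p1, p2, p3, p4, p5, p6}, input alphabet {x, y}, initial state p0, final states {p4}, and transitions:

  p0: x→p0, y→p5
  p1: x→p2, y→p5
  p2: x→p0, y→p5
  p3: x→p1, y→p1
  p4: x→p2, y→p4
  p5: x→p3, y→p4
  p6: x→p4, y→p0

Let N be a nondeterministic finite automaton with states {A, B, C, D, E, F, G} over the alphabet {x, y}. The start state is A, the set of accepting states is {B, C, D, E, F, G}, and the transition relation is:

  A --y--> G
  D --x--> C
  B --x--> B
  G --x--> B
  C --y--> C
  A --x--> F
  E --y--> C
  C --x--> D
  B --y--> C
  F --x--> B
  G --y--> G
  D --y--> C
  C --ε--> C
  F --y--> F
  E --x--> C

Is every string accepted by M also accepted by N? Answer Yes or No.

Yes

Exploring the product automaton M × N from the start pair (p0, A), following both machines on each input symbol, reaches 17 state pairs: (p0, A), (p0, F), (p5, G), (p0, B), (p5, F), (p3, B), (p4, G), (p5, C), (p4, F), (p1, B), (p1, C), (p2, B), (p3, D), (p4, C), (p2, D), (p0, C), (p0, D).
M accepts in {p4} and N accepts in {B, C, D, E, F, G}. The reachable pairs whose M-component is accepting are (p4, G), (p4, F), (p4, C); in each of them the N-component is accepting too, so the product for L(M) \ L(N) (M-component accepting, N-component rejecting) has no reachable accepting pair and the difference is empty.
Hence every string in L(M) is also in L(N).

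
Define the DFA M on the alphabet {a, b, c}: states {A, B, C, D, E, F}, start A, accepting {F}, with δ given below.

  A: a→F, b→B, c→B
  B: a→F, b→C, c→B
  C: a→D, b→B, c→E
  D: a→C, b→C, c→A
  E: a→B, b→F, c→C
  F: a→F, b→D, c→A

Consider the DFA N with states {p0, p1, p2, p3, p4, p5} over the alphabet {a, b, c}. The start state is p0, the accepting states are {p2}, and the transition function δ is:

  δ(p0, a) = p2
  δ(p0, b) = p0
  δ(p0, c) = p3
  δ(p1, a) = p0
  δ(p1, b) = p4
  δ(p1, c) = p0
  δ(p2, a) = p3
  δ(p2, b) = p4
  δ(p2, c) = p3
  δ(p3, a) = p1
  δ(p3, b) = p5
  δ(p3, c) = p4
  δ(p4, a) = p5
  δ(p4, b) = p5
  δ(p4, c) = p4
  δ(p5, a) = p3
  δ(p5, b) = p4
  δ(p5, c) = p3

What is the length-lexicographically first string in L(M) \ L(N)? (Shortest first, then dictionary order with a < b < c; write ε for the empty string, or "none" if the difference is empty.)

The string aa is accepted by M but not by N.
No shorter string lies in the difference, and aa is the lexicographically first length-2 string in L(M) \ L(N).

aa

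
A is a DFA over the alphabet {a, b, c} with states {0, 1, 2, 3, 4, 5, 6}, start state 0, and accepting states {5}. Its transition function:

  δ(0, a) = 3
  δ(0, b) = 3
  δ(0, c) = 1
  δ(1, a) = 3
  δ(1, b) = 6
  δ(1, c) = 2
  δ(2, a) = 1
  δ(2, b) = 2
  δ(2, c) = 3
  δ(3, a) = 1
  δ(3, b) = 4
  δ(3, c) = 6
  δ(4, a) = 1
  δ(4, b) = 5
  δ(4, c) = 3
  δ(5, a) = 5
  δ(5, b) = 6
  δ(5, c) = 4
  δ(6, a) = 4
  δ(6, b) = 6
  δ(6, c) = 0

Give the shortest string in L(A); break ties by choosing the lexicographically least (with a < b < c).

A breadth-first search from 0 reaches an accepting state first via the path 0 → 3 → 4 → 5 on input abb.
No string of length < 3 is accepted (BFS exhausts all shorter strings without reaching an accepting state), and abb is the lexicographically least accepting string of length 3.

abb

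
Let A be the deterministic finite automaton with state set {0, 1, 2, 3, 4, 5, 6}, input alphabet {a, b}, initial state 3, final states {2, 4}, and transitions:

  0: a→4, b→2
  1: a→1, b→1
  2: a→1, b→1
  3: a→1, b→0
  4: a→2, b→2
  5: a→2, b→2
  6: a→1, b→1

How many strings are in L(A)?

The useful subgraph on states {0, 2, 3, 4} is acyclic, so L(A) is finite; the longest accepting path visits 4 useful states, giving maximum string length 3.
Counting accepting paths from 3 by length: 2 of length 2, 2 of length 3. Total 4.

4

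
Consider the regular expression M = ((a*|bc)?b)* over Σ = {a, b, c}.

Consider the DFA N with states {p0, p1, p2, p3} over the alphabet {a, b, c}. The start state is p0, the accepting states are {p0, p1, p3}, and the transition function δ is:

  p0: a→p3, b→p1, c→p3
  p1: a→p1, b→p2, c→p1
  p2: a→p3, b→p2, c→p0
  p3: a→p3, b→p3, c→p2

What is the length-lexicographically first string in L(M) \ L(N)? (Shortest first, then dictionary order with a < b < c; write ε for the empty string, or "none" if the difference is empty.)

The string bb is accepted by M but not by N.
No shorter string lies in the difference, and bb is the lexicographically first length-2 string in L(M) \ L(N).

bb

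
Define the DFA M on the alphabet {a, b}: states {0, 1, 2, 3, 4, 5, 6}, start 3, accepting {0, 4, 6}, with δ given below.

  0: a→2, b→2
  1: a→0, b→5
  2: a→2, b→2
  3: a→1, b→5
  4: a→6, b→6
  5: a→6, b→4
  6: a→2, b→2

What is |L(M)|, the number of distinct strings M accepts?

9

The useful subgraph on states {0, 1, 3, 4, 5, 6} is acyclic, so L(M) is finite; the longest accepting path visits 5 useful states, giving maximum string length 4.
Counting accepting paths from 3 by length: 3 of length 2, 4 of length 3, 2 of length 4. Total 9.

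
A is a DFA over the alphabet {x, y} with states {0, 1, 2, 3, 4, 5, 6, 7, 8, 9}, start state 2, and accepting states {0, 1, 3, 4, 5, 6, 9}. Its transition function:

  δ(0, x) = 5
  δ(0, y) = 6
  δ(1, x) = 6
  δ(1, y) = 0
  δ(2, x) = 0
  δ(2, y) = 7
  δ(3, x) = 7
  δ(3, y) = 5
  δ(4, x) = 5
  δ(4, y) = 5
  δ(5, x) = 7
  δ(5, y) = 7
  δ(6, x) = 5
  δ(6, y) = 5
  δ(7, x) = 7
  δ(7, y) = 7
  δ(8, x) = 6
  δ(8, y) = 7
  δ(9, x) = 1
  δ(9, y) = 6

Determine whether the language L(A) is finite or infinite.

The useful states (reachable from 2 and able to reach an accepting state) are {0, 2, 5, 6}.
Restricted to these states the transition graph has no cycle, so every accepting path has bounded length and L is finite.

finite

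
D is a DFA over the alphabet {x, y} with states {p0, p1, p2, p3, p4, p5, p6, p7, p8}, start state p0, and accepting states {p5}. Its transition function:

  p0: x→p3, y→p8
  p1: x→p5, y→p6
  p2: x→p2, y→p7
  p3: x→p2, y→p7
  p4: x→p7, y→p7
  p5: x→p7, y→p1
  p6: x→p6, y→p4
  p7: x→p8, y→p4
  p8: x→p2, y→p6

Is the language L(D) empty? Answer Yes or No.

The states reachable from the start state are {p0, p2, p3, p4, p6, p7, p8}.
None of the accepting states {p5} is reachable, so no string is accepted and L(D) = ∅.

Yes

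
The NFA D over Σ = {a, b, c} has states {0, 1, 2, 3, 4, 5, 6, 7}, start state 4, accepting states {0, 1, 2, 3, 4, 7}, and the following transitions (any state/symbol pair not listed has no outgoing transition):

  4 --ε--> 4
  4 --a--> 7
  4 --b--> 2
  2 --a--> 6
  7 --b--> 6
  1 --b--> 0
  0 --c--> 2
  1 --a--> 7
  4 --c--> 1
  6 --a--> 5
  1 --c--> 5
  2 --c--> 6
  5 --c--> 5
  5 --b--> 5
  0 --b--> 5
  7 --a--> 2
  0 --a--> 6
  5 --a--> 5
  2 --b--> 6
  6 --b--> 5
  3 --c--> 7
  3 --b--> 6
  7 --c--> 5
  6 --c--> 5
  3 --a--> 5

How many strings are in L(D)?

9

The useful subgraph on states {0, 1, 2, 4, 7} is acyclic, so L(D) is finite; the longest accepting path visits 4 useful states, giving maximum string length 3.
Counting accepting paths from 4 by length: 1 of length 0, 3 of length 1, 3 of length 2, 2 of length 3. Total 9.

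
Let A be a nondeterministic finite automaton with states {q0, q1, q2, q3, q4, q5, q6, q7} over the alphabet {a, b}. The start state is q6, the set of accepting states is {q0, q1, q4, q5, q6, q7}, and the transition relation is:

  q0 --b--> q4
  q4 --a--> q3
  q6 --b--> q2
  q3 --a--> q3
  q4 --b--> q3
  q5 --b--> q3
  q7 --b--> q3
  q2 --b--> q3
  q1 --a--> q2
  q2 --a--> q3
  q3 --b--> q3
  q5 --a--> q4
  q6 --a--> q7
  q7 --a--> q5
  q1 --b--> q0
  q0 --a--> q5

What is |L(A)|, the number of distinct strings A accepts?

The useful subgraph on states {q4, q5, q6, q7} is acyclic, so L(A) is finite; the longest accepting path visits 4 useful states, giving maximum string length 3.
Counting accepting paths from q6 by length: 1 of length 0, 1 of length 1, 1 of length 2, 1 of length 3. Total 4.

4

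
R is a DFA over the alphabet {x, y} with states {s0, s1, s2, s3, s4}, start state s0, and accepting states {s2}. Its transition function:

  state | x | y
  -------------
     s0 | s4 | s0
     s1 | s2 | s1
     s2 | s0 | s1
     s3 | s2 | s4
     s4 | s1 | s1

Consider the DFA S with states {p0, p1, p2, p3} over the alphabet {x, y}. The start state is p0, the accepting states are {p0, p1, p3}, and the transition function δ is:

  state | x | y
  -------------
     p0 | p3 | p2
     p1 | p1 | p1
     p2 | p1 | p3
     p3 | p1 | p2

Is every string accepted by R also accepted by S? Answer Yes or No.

Exploring the product automaton R × S from the start pair (s0, p0), following both machines on each input symbol, reaches 10 state pairs: (s0, p0), (s4, p3), (s0, p2), (s1, p1), (s1, p2), (s4, p1), (s0, p3), (s2, p1), (s1, p3), (s0, p1).
R accepts in {s2} and S accepts in {p0, p1, p3}. The reachable pairs whose R-component is accepting are (s2, p1); in each of them the S-component is accepting too, so the product for L(R) \ L(S) (R-component accepting, S-component rejecting) has no reachable accepting pair and the difference is empty.
Hence every string in L(R) is also in L(S).

Yes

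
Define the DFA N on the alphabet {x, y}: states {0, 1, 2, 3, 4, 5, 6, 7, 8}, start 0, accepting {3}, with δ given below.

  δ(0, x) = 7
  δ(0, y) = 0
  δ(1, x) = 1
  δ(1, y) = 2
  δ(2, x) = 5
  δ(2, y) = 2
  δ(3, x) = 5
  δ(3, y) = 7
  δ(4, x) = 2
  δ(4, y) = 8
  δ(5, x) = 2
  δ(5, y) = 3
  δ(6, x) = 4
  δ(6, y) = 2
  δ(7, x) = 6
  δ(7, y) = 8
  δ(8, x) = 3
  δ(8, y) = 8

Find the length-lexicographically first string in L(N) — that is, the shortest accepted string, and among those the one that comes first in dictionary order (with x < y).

A breadth-first search from 0 reaches an accepting state first via the path 0 → 7 → 8 → 3 on input xyx.
No string of length < 3 is accepted (BFS exhausts all shorter strings without reaching an accepting state), and xyx is the lexicographically least accepting string of length 3.

xyx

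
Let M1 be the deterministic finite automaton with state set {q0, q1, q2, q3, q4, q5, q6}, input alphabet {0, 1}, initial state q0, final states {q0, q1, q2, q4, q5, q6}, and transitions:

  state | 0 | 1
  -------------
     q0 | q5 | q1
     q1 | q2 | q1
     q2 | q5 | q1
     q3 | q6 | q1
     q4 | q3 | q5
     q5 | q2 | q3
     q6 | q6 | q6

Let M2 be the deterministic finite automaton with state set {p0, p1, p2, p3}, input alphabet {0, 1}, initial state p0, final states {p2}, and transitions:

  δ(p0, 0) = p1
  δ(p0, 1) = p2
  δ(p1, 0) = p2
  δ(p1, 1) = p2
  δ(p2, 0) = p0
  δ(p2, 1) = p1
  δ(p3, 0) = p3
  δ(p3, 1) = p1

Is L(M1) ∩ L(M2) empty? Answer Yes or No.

No

The string 1 is accepted by both M1 and M2.
Hence L(M1) ∩ L(M2) ≠ ∅.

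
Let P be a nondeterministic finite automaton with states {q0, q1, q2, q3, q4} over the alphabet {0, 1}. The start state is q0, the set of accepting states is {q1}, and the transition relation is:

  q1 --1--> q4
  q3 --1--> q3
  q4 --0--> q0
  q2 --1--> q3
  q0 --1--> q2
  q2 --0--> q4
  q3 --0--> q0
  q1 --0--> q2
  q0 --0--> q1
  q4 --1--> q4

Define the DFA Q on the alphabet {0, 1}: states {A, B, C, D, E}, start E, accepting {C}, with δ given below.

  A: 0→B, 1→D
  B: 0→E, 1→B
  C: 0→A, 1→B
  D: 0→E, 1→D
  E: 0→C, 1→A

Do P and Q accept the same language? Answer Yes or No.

Exploring the product automaton P × Q from the start pair (q0, E), following both machines on each input symbol, reaches 5 state pairs: (q0, E), (q1, C), (q2, A), (q4, B), (q3, D).
P accepts in {q1} and Q accepts in {C}. In every reachable pair the two components are either both accepting — (q1, C) — or both non-accepting, so no string is accepted by exactly one of the machines: L(P) \ L(Q) and L(Q) \ L(P) are both empty.
Hence every string is accepted by P iff it is accepted by Q, and the two languages coincide.

Yes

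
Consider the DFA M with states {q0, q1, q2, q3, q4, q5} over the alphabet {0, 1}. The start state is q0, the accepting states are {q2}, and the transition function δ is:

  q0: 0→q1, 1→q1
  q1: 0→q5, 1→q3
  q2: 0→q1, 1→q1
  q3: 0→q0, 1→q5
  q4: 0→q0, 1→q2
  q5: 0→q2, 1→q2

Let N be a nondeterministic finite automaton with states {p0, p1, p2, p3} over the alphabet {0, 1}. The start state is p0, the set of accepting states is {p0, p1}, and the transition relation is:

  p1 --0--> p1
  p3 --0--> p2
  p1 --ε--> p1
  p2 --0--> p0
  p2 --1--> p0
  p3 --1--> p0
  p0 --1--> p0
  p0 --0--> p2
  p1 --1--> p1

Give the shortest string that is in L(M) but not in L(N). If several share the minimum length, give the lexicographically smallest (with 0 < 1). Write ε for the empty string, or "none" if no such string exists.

000

The string 000 is accepted by M but not by N.
No shorter string lies in the difference, and 000 is the lexicographically first length-3 string in L(M) \ L(N).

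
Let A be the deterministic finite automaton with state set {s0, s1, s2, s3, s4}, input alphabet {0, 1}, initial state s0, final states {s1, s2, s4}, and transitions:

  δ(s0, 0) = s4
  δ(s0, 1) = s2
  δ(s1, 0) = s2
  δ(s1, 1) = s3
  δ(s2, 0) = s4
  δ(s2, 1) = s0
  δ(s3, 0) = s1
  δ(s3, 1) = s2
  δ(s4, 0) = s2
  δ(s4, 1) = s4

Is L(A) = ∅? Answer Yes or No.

No

The string 0 is accepted: the run s0 → s4 ends in the accepting state s4.
Since at least one string is accepted, L(A) is not empty.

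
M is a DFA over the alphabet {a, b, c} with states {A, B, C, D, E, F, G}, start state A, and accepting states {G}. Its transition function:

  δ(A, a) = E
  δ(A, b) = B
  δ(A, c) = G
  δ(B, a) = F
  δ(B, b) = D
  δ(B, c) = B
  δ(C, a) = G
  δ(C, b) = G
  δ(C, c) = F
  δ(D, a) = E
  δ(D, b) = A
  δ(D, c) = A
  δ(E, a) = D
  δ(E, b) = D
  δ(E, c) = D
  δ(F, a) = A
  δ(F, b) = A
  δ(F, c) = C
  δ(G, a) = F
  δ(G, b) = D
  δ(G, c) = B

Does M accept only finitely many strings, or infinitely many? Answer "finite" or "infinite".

infinite

State B is reachable from the start and can reach an accepting state, and it lies on the cycle B → B.
Traversing that cycle any number of times yields accepted strings of unbounded length, so the language is infinite.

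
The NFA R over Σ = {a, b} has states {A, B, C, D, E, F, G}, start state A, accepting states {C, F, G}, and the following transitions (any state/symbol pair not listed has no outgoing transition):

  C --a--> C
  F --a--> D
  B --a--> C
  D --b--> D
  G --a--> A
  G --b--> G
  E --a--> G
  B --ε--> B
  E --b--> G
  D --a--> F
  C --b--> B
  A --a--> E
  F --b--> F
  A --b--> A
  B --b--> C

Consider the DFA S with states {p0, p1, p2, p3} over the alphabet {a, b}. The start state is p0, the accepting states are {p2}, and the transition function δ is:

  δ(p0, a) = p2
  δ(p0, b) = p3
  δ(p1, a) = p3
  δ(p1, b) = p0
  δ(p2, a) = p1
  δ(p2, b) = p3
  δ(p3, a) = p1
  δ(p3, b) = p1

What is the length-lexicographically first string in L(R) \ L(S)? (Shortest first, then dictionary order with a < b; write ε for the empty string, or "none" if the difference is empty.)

The string aa is accepted by R but not by S.
No shorter string lies in the difference, and aa is the lexicographically first length-2 string in L(R) \ L(S).

aa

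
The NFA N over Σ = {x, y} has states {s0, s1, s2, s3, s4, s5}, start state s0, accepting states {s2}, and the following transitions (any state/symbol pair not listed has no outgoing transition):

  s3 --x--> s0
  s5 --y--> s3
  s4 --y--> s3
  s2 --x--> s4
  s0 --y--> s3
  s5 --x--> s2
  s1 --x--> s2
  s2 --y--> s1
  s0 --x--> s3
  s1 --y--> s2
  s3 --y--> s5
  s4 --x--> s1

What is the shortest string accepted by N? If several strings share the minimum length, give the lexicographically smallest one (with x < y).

xyx

A breadth-first search from s0 reaches an accepting state first via the path s0 → s3 → s5 → s2 on input xyx.
No string of length < 3 is accepted (BFS exhausts all shorter strings without reaching an accepting state), and xyx is the lexicographically least accepting string of length 3.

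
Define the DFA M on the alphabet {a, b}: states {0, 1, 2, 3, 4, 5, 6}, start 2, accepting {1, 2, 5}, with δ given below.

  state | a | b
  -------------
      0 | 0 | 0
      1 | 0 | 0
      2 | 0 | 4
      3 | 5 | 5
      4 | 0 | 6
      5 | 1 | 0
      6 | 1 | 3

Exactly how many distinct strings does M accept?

6

The useful subgraph on states {1, 2, 3, 4, 5, 6} is acyclic, so L(M) is finite; the longest accepting path visits 6 useful states, giving maximum string length 5.
Counting accepting paths from 2 by length: 1 of length 0, 1 of length 3, 2 of length 4, 2 of length 5. Total 6.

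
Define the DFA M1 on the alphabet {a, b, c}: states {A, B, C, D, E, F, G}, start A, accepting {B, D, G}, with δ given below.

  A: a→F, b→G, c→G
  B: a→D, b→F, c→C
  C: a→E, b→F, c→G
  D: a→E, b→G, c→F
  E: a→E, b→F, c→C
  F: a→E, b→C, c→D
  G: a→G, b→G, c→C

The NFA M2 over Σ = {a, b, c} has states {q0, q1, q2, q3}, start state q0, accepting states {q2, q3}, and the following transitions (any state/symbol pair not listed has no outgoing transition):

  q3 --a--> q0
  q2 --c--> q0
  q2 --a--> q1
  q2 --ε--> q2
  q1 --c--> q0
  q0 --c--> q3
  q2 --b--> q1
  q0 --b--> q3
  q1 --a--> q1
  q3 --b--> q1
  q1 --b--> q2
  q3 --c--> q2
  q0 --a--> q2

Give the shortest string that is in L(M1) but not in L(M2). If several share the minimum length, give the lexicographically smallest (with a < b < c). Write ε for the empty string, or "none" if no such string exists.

ac

The string ac is accepted by M1 but not by M2.
No shorter string lies in the difference, and ac is the lexicographically first length-2 string in L(M1) \ L(M2).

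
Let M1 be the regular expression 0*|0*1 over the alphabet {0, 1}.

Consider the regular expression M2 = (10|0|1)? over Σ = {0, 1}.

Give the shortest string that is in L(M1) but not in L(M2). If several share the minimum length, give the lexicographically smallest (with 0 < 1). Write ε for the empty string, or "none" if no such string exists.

00

The string 00 is accepted by M1 but not by M2.
No shorter string lies in the difference, and 00 is the lexicographically first length-2 string in L(M1) \ L(M2).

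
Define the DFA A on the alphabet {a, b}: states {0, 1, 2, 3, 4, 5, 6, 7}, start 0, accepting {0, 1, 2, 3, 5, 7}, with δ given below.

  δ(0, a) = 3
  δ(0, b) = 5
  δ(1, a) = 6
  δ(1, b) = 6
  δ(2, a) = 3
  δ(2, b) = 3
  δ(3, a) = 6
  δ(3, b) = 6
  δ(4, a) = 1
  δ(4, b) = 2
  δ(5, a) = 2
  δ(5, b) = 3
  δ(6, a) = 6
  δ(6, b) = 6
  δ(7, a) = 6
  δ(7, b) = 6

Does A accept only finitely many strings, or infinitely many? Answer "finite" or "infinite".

finite

The useful states (reachable from 0 and able to reach an accepting state) are {0, 2, 3, 5}.
Restricted to these states the transition graph has no cycle, so every accepting path has bounded length and L is finite.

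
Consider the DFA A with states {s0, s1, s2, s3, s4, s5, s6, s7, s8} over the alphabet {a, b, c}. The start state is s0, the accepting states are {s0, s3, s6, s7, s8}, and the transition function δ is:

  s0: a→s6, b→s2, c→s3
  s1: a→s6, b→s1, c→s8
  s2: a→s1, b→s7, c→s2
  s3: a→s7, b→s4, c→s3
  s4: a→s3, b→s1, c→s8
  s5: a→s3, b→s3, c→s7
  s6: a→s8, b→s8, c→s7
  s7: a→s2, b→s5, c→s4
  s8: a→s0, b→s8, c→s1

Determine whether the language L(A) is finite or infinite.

infinite

State s0 is reachable from the start and can reach an accepting state, and it lies on the cycle s0 → s2 → s1 → s8 → s0.
Traversing that cycle any number of times yields accepted strings of unbounded length, so the language is infinite.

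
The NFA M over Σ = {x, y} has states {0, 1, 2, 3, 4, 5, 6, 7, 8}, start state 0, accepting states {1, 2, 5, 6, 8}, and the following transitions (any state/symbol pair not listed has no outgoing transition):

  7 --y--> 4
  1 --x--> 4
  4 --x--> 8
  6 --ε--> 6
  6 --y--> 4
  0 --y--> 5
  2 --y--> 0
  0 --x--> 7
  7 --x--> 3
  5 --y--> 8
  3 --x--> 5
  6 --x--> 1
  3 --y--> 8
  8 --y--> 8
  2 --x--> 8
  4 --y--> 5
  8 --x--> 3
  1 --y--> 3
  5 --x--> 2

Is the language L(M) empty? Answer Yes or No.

The string y is accepted: the run 0 → 5 ends in the accepting state 5.
Since at least one string is accepted, L(M) is not empty.

No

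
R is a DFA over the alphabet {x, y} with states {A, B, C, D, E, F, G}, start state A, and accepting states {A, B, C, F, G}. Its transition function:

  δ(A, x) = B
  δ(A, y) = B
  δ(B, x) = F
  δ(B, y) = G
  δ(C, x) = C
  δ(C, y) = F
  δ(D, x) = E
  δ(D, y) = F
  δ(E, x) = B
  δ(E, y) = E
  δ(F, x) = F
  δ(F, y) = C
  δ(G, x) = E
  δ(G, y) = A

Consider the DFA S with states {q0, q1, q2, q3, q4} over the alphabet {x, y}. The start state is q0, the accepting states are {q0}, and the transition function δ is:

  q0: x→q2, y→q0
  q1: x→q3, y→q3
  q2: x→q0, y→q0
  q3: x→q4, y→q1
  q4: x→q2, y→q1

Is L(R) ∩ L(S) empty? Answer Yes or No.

The empty string ε is accepted by both R and S.
Hence L(R) ∩ L(S) ≠ ∅.

No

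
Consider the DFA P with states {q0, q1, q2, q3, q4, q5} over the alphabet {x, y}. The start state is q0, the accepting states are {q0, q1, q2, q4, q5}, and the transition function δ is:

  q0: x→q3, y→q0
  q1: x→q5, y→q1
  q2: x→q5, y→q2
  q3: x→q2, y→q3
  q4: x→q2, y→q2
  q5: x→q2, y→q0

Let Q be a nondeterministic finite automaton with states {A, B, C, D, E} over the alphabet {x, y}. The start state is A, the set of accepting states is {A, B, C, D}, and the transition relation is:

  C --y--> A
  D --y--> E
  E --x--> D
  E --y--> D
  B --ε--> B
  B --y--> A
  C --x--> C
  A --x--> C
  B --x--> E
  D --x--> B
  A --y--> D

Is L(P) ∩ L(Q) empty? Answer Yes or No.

No

The empty string ε is accepted by both P and Q.
Hence L(P) ∩ L(Q) ≠ ∅.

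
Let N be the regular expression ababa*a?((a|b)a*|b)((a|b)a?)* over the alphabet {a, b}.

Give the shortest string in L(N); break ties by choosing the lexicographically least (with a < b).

By inspection of the expression, no string of length less than 5 matches, and ababa is the lexicographically first match of length 5.

ababa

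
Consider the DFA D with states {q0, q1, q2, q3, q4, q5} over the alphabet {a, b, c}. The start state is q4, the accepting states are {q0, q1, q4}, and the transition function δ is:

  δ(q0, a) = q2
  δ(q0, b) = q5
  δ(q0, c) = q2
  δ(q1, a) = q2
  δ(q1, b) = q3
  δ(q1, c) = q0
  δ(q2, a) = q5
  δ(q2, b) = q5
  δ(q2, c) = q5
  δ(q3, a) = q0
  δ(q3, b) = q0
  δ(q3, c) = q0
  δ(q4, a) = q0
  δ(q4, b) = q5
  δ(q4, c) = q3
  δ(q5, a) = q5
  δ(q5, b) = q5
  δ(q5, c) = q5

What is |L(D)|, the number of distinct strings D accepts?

5

The useful subgraph on states {q0, q3, q4} is acyclic, so L(D) is finite; the longest accepting path visits 3 useful states, giving maximum string length 2.
Counting accepting paths from q4 by length: 1 of length 0, 1 of length 1, 3 of length 2. Total 5.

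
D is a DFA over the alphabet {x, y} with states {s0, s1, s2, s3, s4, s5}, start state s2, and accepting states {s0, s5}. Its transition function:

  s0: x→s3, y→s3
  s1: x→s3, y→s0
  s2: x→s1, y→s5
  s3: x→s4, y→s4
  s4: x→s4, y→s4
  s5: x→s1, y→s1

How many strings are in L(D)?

The useful subgraph on states {s0, s1, s2, s5} is acyclic, so L(D) is finite; the longest accepting path visits 4 useful states, giving maximum string length 3.
Counting accepting paths from s2 by length: 1 of length 1, 1 of length 2, 2 of length 3. Total 4.

4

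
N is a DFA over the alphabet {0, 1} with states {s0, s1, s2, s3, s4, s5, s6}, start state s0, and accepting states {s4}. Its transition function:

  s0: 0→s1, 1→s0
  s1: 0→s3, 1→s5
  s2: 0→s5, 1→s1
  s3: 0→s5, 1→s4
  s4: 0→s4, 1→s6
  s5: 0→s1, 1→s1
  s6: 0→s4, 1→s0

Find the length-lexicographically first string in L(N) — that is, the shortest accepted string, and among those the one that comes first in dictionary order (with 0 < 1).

A breadth-first search from s0 reaches an accepting state first via the path s0 → s1 → s3 → s4 on input 001.
No string of length < 3 is accepted (BFS exhausts all shorter strings without reaching an accepting state), and 001 is the lexicographically least accepting string of length 3.

001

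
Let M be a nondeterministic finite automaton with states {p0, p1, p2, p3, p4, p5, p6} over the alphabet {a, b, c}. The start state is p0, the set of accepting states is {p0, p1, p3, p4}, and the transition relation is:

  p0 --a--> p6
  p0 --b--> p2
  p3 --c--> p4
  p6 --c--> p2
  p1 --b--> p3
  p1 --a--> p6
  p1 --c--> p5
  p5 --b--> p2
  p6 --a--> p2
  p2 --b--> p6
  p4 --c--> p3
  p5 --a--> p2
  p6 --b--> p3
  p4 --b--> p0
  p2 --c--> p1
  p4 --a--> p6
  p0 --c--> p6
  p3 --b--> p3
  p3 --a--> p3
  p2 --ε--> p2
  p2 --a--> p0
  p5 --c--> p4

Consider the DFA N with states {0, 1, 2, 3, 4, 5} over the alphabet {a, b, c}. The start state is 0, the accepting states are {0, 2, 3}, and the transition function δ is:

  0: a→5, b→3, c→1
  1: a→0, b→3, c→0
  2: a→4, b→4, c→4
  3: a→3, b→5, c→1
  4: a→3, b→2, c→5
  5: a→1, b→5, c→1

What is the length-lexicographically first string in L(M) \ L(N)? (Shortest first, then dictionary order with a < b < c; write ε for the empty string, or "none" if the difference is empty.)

The string ab is accepted by M but not by N.
No shorter string lies in the difference, and ab is the lexicographically first length-2 string in L(M) \ L(N).

ab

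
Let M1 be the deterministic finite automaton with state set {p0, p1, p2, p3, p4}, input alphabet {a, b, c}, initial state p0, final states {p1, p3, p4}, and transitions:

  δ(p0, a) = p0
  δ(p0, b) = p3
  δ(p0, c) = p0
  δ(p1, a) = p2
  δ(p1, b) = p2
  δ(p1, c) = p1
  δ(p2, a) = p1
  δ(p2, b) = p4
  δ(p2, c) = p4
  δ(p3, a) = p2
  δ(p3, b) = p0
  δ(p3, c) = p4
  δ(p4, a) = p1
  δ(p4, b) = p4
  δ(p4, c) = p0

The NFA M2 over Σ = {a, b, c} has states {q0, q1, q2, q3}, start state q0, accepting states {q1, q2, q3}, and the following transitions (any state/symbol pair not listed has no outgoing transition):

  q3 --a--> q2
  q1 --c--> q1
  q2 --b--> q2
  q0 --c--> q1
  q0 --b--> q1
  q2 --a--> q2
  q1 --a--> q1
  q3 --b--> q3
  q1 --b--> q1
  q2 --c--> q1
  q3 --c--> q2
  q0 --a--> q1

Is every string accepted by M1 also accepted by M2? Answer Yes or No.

Yes

Exploring the product automaton M1 × M2 from the start pair (p0, q0), following both machines on each input symbol, reaches 6 state pairs: (p0, q0), (p0, q1), (p3, q1), (p2, q1), (p4, q1), (p1, q1).
M1 accepts in {p1, p3, p4} and M2 accepts in {q1, q2, q3}. The reachable pairs whose M1-component is accepting are (p3, q1), (p4, q1), (p1, q1); in each of them the M2-component is accepting too, so the product for L(M1) \ L(M2) (M1-component accepting, M2-component rejecting) has no reachable accepting pair and the difference is empty.
Hence every string in L(M1) is also in L(M2).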